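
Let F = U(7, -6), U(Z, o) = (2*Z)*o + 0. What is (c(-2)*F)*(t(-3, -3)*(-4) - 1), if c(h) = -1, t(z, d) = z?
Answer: 924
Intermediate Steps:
U(Z, o) = 2*Z*o (U(Z, o) = 2*Z*o + 0 = 2*Z*o)
F = -84 (F = 2*7*(-6) = -84)
(c(-2)*F)*(t(-3, -3)*(-4) - 1) = (-1*(-84))*(-3*(-4) - 1) = 84*(12 - 1) = 84*11 = 924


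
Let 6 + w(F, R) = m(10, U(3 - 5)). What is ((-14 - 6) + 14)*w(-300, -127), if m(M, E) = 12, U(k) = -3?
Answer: -36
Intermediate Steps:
w(F, R) = 6 (w(F, R) = -6 + 12 = 6)
((-14 - 6) + 14)*w(-300, -127) = ((-14 - 6) + 14)*6 = (-20 + 14)*6 = -6*6 = -36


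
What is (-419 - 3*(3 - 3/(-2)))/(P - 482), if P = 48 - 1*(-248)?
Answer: 865/372 ≈ 2.3253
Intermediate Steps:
P = 296 (P = 48 + 248 = 296)
(-419 - 3*(3 - 3/(-2)))/(P - 482) = (-419 - 3*(3 - 3/(-2)))/(296 - 482) = (-419 - 3*(3 - 3*(-1/2)))/(-186) = (-419 - 3*(3 + 3/2))*(-1/186) = (-419 - 3*9/2)*(-1/186) = (-419 - 27/2)*(-1/186) = -865/2*(-1/186) = 865/372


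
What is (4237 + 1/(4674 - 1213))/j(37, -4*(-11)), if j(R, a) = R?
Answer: 14664258/128057 ≈ 114.51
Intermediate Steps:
(4237 + 1/(4674 - 1213))/j(37, -4*(-11)) = (4237 + 1/(4674 - 1213))/37 = (4237 + 1/3461)*(1/37) = (14664258/3461)*(1/37) = 14664258/128057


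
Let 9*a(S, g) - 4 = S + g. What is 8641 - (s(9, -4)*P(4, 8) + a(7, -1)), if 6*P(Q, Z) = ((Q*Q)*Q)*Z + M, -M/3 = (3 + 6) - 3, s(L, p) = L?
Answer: 71090/9 ≈ 7898.9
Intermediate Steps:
a(S, g) = 4/9 + S/9 + g/9 (a(S, g) = 4/9 + (S + g)/9 = 4/9 + (S/9 + g/9) = 4/9 + S/9 + g/9)
M = -18 (M = -3*((3 + 6) - 3) = -3*(9 - 3) = -3*6 = -18)
P(Q, Z) = -3 + Z*Q**3/6 (P(Q, Z) = (((Q*Q)*Q)*Z - 18)/6 = ((Q**2*Q)*Z - 18)/6 = (Q**3*Z - 18)/6 = (Z*Q**3 - 18)/6 = (-18 + Z*Q**3)/6 = -3 + Z*Q**3/6)
8641 - (s(9, -4)*P(4, 8) + a(7, -1)) = 8641 - (9*(-3 + (1/6)*8*4**3) + (4/9 + (1/9)*7 + (1/9)*(-1))) = 8641 - (9*(-3 + (1/6)*8*64) + (4/9 + 7/9 - 1/9)) = 8641 - (9*(-3 + 256/3) + 10/9) = 8641 - (9*(247/3) + 10/9) = 8641 - (741 + 10/9) = 8641 - 1*6679/9 = 8641 - 6679/9 = 71090/9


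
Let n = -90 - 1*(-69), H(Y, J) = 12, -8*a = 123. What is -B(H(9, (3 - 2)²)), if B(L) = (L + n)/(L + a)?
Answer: -8/3 ≈ -2.6667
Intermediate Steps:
a = -123/8 (a = -⅛*123 = -123/8 ≈ -15.375)
n = -21 (n = -90 + 69 = -21)
B(L) = (-21 + L)/(-123/8 + L) (B(L) = (L - 21)/(L - 123/8) = (-21 + L)/(-123/8 + L))
-B(H(9, (3 - 2)²)) = -8*(-21 + 12)/(-123 + 8*12) = -8*(-9)/(-123 + 96) = -8*(-9)/(-27) = -8*(-1)*(-9)/27 = -1*8/3 = -8/3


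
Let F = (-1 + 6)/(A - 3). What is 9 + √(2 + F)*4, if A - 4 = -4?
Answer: 9 + 4*√3/3 ≈ 11.309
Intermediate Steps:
A = 0 (A = 4 - 4 = 0)
F = -5/3 (F = (-1 + 6)/(0 - 3) = 5/(-3) = 5*(-⅓) = -5/3 ≈ -1.6667)
9 + √(2 + F)*4 = 9 + √(2 - 5/3)*4 = 9 + √(⅓)*4 = 9 + (√3/3)*4 = 9 + 4*√3/3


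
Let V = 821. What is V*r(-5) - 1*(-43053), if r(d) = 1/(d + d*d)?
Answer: 861881/20 ≈ 43094.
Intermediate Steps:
r(d) = 1/(d + d**2)
V*r(-5) - 1*(-43053) = 821*(1/((-5)*(1 - 5))) - 1*(-43053) = 821*(-1/5/(-4)) + 43053 = 821*(-1/5*(-1/4)) + 43053 = 821*(1/20) + 43053 = 821/20 + 43053 = 861881/20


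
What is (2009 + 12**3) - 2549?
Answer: 1188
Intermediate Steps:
(2009 + 12**3) - 2549 = (2009 + 1728) - 2549 = 3737 - 2549 = 1188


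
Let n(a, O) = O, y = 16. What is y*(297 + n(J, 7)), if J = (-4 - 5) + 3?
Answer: 4864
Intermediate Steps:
J = -6 (J = -9 + 3 = -6)
y*(297 + n(J, 7)) = 16*(297 + 7) = 16*304 = 4864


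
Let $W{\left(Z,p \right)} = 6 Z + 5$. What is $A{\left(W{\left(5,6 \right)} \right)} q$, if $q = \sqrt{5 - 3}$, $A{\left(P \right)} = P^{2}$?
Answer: $1225 \sqrt{2} \approx 1732.4$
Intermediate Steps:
$W{\left(Z,p \right)} = 5 + 6 Z$
$q = \sqrt{2} \approx 1.4142$
$A{\left(W{\left(5,6 \right)} \right)} q = \left(5 + 6 \cdot 5\right)^{2} \sqrt{2} = \left(5 + 30\right)^{2} \sqrt{2} = 35^{2} \sqrt{2} = 1225 \sqrt{2}$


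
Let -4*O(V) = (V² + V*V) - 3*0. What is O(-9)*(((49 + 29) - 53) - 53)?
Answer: 1134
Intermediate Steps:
O(V) = -V²/2 (O(V) = -((V² + V*V) - 3*0)/4 = -((V² + V²) + 0)/4 = -(2*V² + 0)/4 = -V²/2)
O(-9)*(((49 + 29) - 53) - 53) = (-½*(-9)²)*(((49 + 29) - 53) - 53) = (-½*81)*((78 - 53) - 53) = -81*(25 - 53)/2 = -81/2*(-28) = 1134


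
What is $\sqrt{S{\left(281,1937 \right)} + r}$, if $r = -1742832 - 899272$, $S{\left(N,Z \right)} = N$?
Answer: $i \sqrt{2641823} \approx 1625.4 i$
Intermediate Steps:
$r = -2642104$
$\sqrt{S{\left(281,1937 \right)} + r} = \sqrt{281 - 2642104} = \sqrt{-2641823} = i \sqrt{2641823}$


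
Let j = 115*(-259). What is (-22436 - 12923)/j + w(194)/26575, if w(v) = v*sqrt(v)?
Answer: 35359/29785 + 194*sqrt(194)/26575 ≈ 1.2888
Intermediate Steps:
j = -29785
w(v) = v**(3/2)
(-22436 - 12923)/j + w(194)/26575 = (-22436 - 12923)/(-29785) + 194**(3/2)/26575 = -35359*(-1/29785) + (194*sqrt(194))*(1/26575) = 35359/29785 + 194*sqrt(194)/26575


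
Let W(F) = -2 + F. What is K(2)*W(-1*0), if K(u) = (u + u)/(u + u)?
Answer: -2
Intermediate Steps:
K(u) = 1 (K(u) = (2*u)/((2*u)) = (2*u)*(1/(2*u)) = 1)
K(2)*W(-1*0) = 1*(-2 - 1*0) = 1*(-2 + 0) = 1*(-2) = -2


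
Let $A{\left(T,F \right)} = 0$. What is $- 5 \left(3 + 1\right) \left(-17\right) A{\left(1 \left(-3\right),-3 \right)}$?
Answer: $0$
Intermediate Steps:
$- 5 \left(3 + 1\right) \left(-17\right) A{\left(1 \left(-3\right),-3 \right)} = - 5 \left(3 + 1\right) \left(-17\right) 0 = \left(-5\right) 4 \left(-17\right) 0 = \left(-20\right) \left(-17\right) 0 = 340 \cdot 0 = 0$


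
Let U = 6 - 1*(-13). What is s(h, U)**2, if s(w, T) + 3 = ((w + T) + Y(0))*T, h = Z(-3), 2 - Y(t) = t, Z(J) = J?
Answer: 114921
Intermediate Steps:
Y(t) = 2 - t
U = 19 (U = 6 + 13 = 19)
h = -3
s(w, T) = -3 + T*(2 + T + w) (s(w, T) = -3 + ((w + T) + (2 - 1*0))*T = -3 + ((T + w) + (2 + 0))*T = -3 + ((T + w) + 2)*T = -3 + (2 + T + w)*T = -3 + T*(2 + T + w))
s(h, U)**2 = (-3 + 19**2 + 2*19 + 19*(-3))**2 = (-3 + 361 + 38 - 57)**2 = 339**2 = 114921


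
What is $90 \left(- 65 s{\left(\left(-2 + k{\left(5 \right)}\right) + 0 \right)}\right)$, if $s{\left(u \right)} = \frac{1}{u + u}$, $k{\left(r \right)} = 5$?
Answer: $-975$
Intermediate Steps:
$s{\left(u \right)} = \frac{1}{2 u}$
$90 \left(- 65 s{\left(\left(-2 + k{\left(5 \right)}\right) + 0 \right)}\right) = 90 \left(- 65 \frac{1}{2 \left(\left(-2 + 5\right) + 0\right)}\right) = 90 \left(- 65 \frac{1}{2 \left(3 + 0\right)}\right) = 90 \left(- 65 \frac{1}{2 \cdot 3}\right) = 90 \left(- 65 \cdot \frac{1}{2} \cdot \frac{1}{3}\right) = 90 \left(\left(-65\right) \frac{1}{6}\right) = 90 \left(- \frac{65}{6}\right) = -975$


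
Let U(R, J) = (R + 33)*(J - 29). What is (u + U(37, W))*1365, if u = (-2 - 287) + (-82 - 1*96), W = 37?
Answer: 126945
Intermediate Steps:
U(R, J) = (-29 + J)*(33 + R) (U(R, J) = (33 + R)*(-29 + J) = (-29 + J)*(33 + R))
u = -467 (u = -289 + (-82 - 96) = -289 - 178 = -467)
(u + U(37, W))*1365 = (-467 + (-957 - 29*37 + 33*37 + 37*37))*1365 = (-467 + (-957 - 1073 + 1221 + 1369))*1365 = (-467 + 560)*1365 = 93*1365 = 126945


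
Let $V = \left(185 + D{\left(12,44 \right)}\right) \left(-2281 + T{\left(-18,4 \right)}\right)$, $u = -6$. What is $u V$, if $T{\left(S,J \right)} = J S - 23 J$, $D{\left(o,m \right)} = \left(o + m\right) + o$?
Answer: $3711510$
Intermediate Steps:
$D{\left(o,m \right)} = m + 2 o$ ($D{\left(o,m \right)} = \left(m + o\right) + o = m + 2 o$)
$T{\left(S,J \right)} = - 23 J + J S$
$V = -618585$ ($V = \left(185 + \left(44 + 2 \cdot 12\right)\right) \left(-2281 + 4 \left(-23 - 18\right)\right) = \left(185 + \left(44 + 24\right)\right) \left(-2281 + 4 \left(-41\right)\right) = \left(185 + 68\right) \left(-2281 - 164\right) = 253 \left(-2445\right) = -618585$)
$u V = \left(-6\right) \left(-618585\right) = 3711510$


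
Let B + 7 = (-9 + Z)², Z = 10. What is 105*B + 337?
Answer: -293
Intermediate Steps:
B = -6 (B = -7 + (-9 + 10)² = -7 + 1² = -7 + 1 = -6)
105*B + 337 = 105*(-6) + 337 = -630 + 337 = -293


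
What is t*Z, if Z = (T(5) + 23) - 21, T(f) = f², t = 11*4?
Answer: 1188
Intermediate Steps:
t = 44
Z = 27 (Z = (5² + 23) - 21 = (25 + 23) - 21 = 48 - 21 = 27)
t*Z = 44*27 = 1188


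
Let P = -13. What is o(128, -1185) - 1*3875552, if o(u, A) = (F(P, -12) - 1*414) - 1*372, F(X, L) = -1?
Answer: -3876339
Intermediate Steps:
o(u, A) = -787 (o(u, A) = (-1 - 1*414) - 1*372 = (-1 - 414) - 372 = -415 - 372 = -787)
o(128, -1185) - 1*3875552 = -787 - 1*3875552 = -787 - 3875552 = -3876339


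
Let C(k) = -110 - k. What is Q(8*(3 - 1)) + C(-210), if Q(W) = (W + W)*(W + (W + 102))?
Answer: 4388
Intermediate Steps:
Q(W) = 2*W*(102 + 2*W) (Q(W) = (2*W)*(W + (102 + W)) = (2*W)*(102 + 2*W) = 2*W*(102 + 2*W))
Q(8*(3 - 1)) + C(-210) = 4*(8*(3 - 1))*(51 + 8*(3 - 1)) + (-110 - 1*(-210)) = 4*(8*2)*(51 + 8*2) + (-110 + 210) = 4*16*(51 + 16) + 100 = 4*16*67 + 100 = 4288 + 100 = 4388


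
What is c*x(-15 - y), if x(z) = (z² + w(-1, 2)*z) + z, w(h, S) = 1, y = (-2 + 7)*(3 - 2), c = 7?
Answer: 2520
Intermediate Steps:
y = 5 (y = 5*1 = 5)
x(z) = z² + 2*z (x(z) = (z² + 1*z) + z = (z² + z) + z = (z + z²) + z = z² + 2*z)
c*x(-15 - y) = 7*((-15 - 1*5)*(2 + (-15 - 1*5))) = 7*((-15 - 5)*(2 + (-15 - 5))) = 7*(-20*(2 - 20)) = 7*(-20*(-18)) = 7*360 = 2520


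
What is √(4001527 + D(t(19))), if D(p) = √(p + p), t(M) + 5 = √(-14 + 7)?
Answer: √(4001527 + √2*√(-5 + I*√7)) ≈ 2000.4 + 0.e-3*I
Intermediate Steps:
t(M) = -5 + I*√7 (t(M) = -5 + √(-14 + 7) = -5 + √(-7) = -5 + I*√7)
D(p) = √2*√p (D(p) = √(2*p) = √2*√p)
√(4001527 + D(t(19))) = √(4001527 + √2*√(-5 + I*√7))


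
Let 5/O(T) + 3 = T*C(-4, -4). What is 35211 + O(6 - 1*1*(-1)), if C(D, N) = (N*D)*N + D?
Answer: 16866064/479 ≈ 35211.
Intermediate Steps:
C(D, N) = D + D*N² (C(D, N) = (D*N)*N + D = D*N² + D = D + D*N²)
O(T) = 5/(-3 - 68*T) (O(T) = 5/(-3 + T*(-4*(1 + (-4)²))) = 5/(-3 + T*(-4*(1 + 16))) = 5/(-3 + T*(-4*17)) = 5/(-3 + T*(-68)) = 5/(-3 - 68*T))
35211 + O(6 - 1*1*(-1)) = 35211 + 5/(-3 - 68*(6 - 1*1*(-1))) = 35211 + 5/(-3 - 68*(6 - (-1))) = 35211 + 5/(-3 - 68*(6 - 1*(-1))) = 35211 + 5/(-3 - 68*(6 + 1)) = 35211 + 5/(-3 - 68*7) = 35211 + 5/(-3 - 476) = 35211 + 5/(-479) = 35211 + 5*(-1/479) = 35211 - 5/479 = 16866064/479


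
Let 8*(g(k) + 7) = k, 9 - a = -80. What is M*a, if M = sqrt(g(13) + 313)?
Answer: 89*sqrt(4922)/4 ≈ 1561.0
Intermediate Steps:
a = 89 (a = 9 - 1*(-80) = 9 + 80 = 89)
g(k) = -7 + k/8
M = sqrt(4922)/4 (M = sqrt((-7 + (1/8)*13) + 313) = sqrt((-7 + 13/8) + 313) = sqrt(-43/8 + 313) = sqrt(2461/8) = sqrt(4922)/4 ≈ 17.539)
M*a = (sqrt(4922)/4)*89 = 89*sqrt(4922)/4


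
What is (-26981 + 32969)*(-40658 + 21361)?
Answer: -115550436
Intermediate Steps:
(-26981 + 32969)*(-40658 + 21361) = 5988*(-19297) = -115550436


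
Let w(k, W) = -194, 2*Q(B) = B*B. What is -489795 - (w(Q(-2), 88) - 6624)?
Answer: -482977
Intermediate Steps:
Q(B) = B²/2 (Q(B) = (B*B)/2 = B²/2)
-489795 - (w(Q(-2), 88) - 6624) = -489795 - (-194 - 6624) = -489795 - 1*(-6818) = -489795 + 6818 = -482977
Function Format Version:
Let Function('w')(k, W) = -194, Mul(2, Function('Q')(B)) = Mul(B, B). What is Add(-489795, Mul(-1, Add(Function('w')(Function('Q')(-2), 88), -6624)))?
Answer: -482977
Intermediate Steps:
Function('Q')(B) = Mul(Rational(1, 2), Pow(B, 2)) (Function('Q')(B) = Mul(Rational(1, 2), Mul(B, B)) = Mul(Rational(1, 2), Pow(B, 2)))
Add(-489795, Mul(-1, Add(Function('w')(Function('Q')(-2), 88), -6624))) = Add(-489795, Mul(-1, Add(-194, -6624))) = Add(-489795, Mul(-1, -6818)) = Add(-489795, 6818) = -482977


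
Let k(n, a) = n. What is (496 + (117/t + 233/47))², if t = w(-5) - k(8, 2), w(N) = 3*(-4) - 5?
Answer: 340035931876/1380625 ≈ 2.4629e+5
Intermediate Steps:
w(N) = -17 (w(N) = -12 - 5 = -17)
t = -25 (t = -17 - 1*8 = -17 - 8 = -25)
(496 + (117/t + 233/47))² = (496 + (117/(-25) + 233/47))² = (496 + (117*(-1/25) + 233*(1/47)))² = (496 + (-117/25 + 233/47))² = (496 + 326/1175)² = (583126/1175)² = 340035931876/1380625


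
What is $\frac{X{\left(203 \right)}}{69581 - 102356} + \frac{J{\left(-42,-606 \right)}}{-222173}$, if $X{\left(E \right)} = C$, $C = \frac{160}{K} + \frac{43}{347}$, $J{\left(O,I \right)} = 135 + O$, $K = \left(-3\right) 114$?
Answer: $- \frac{176329741864}{432075424090275} \approx -0.0004081$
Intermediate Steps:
$K = -342$
$C = - \frac{20407}{59337}$ ($C = \frac{160}{-342} + \frac{43}{347} = 160 \left(- \frac{1}{342}\right) + 43 \cdot \frac{1}{347} = - \frac{80}{171} + \frac{43}{347} = - \frac{20407}{59337} \approx -0.34392$)
$X{\left(E \right)} = - \frac{20407}{59337}$
$\frac{X{\left(203 \right)}}{69581 - 102356} + \frac{J{\left(-42,-606 \right)}}{-222173} = - \frac{20407}{59337 \left(69581 - 102356\right)} + \frac{135 - 42}{-222173} = - \frac{20407}{59337 \left(69581 - 102356\right)} + 93 \left(- \frac{1}{222173}\right) = - \frac{20407}{59337 \left(-32775\right)} - \frac{93}{222173} = \left(- \frac{20407}{59337}\right) \left(- \frac{1}{32775}\right) - \frac{93}{222173} = \frac{20407}{1944770175} - \frac{93}{222173} = - \frac{176329741864}{432075424090275}$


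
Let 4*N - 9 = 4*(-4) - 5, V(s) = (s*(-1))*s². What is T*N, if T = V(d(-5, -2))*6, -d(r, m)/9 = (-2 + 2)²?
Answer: 0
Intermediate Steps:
d(r, m) = 0 (d(r, m) = -9*(-2 + 2)² = -9*0² = -9*0 = 0)
V(s) = -s³ (V(s) = (-s)*s² = -s³)
T = 0 (T = -1*0³*6 = -1*0*6 = 0*6 = 0)
N = -3 (N = 9/4 + (4*(-4) - 5)/4 = 9/4 + (-16 - 5)/4 = 9/4 + (¼)*(-21) = 9/4 - 21/4 = -3)
T*N = 0*(-3) = 0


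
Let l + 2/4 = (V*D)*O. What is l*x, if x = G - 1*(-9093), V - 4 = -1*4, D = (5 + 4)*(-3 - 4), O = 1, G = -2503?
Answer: -3295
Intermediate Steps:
D = -63 (D = 9*(-7) = -63)
V = 0 (V = 4 - 1*4 = 4 - 4 = 0)
x = 6590 (x = -2503 - 1*(-9093) = -2503 + 9093 = 6590)
l = -½ (l = -½ + (0*(-63))*1 = -½ + 0*1 = -½ + 0 = -½ ≈ -0.50000)
l*x = -½*6590 = -3295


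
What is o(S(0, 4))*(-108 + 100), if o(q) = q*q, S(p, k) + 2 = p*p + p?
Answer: -32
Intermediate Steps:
S(p, k) = -2 + p + p**2 (S(p, k) = -2 + (p*p + p) = -2 + (p**2 + p) = -2 + (p + p**2) = -2 + p + p**2)
o(q) = q**2
o(S(0, 4))*(-108 + 100) = (-2 + 0 + 0**2)**2*(-108 + 100) = (-2 + 0 + 0)**2*(-8) = (-2)**2*(-8) = 4*(-8) = -32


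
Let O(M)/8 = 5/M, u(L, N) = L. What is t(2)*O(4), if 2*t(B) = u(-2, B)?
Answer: -10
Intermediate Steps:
t(B) = -1 (t(B) = (½)*(-2) = -1)
O(M) = 40/M (O(M) = 8*(5/M) = 40/M)
t(2)*O(4) = -40/4 = -1*10 = -10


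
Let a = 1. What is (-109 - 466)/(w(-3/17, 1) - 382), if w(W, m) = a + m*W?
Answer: 1955/1296 ≈ 1.5085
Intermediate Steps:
w(W, m) = 1 + W*m (w(W, m) = 1 + m*W = 1 + W*m)
(-109 - 466)/(w(-3/17, 1) - 382) = (-109 - 466)/((1 - 3/17*1) - 382) = -575/((1 - 3*1/17*1) - 382) = -575/((1 - 3/17*1) - 382) = -575/((1 - 3/17) - 382) = -575/(14/17 - 382) = -575/(-6480/17) = -575*(-17/6480) = 1955/1296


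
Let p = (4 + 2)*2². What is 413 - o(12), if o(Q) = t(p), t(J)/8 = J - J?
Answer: 413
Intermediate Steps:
p = 24 (p = 6*4 = 24)
t(J) = 0 (t(J) = 8*(J - J) = 8*0 = 0)
o(Q) = 0
413 - o(12) = 413 - 1*0 = 413 + 0 = 413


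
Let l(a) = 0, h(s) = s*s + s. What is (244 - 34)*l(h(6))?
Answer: 0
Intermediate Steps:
h(s) = s + s² (h(s) = s² + s = s + s²)
(244 - 34)*l(h(6)) = (244 - 34)*0 = 210*0 = 0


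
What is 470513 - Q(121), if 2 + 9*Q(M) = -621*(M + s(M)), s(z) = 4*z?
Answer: 4610324/9 ≈ 5.1226e+5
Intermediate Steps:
Q(M) = -2/9 - 345*M (Q(M) = -2/9 + (-621*(M + 4*M))/9 = -2/9 + (-3105*M)/9 = -2/9 - 345*M)
470513 - Q(121) = 470513 - (-2/9 - 345*121) = 470513 - (-2/9 - 41745) = 470513 - 1*(-375707/9) = 470513 + 375707/9 = 4610324/9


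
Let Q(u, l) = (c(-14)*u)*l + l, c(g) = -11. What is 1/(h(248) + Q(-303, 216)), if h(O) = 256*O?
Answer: 1/783632 ≈ 1.2761e-6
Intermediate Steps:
Q(u, l) = l - 11*l*u (Q(u, l) = (-11*u)*l + l = -11*l*u + l = l - 11*l*u)
1/(h(248) + Q(-303, 216)) = 1/(256*248 + 216*(1 - 11*(-303))) = 1/(63488 + 216*(1 + 3333)) = 1/(63488 + 216*3334) = 1/(63488 + 720144) = 1/783632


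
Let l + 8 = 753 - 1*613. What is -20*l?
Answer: -2640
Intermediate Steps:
l = 132 (l = -8 + (753 - 1*613) = -8 + (753 - 613) = -8 + 140 = 132)
-20*l = -20*132 = -2640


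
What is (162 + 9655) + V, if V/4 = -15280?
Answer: -51303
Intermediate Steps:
V = -61120 (V = 4*(-15280) = -61120)
(162 + 9655) + V = (162 + 9655) - 61120 = 9817 - 61120 = -51303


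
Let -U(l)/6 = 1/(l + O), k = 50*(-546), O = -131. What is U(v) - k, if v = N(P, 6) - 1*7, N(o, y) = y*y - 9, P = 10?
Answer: 1010102/37 ≈ 27300.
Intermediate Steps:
N(o, y) = -9 + y² (N(o, y) = y² - 9 = -9 + y²)
k = -27300
v = 20 (v = (-9 + 6²) - 1*7 = (-9 + 36) - 7 = 27 - 7 = 20)
U(l) = -6/(-131 + l) (U(l) = -6/(l - 131) = -6/(-131 + l))
U(v) - k = -6/(-131 + 20) - 1*(-27300) = -6/(-111) + 27300 = -6*(-1/111) + 27300 = 2/37 + 27300 = 1010102/37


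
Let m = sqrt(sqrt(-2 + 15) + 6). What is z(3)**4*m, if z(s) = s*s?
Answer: 6561*sqrt(6 + sqrt(13)) ≈ 20334.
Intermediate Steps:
z(s) = s**2
m = sqrt(6 + sqrt(13)) (m = sqrt(sqrt(13) + 6) = sqrt(6 + sqrt(13)) ≈ 3.0993)
z(3)**4*m = (3**2)**4*sqrt(6 + sqrt(13)) = 9**4*sqrt(6 + sqrt(13)) = 6561*sqrt(6 + sqrt(13))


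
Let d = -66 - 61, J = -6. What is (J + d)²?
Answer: 17689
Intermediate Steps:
d = -127
(J + d)² = (-6 - 127)² = (-133)² = 17689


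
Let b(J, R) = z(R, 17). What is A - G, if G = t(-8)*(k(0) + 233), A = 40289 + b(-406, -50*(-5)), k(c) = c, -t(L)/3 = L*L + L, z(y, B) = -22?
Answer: 79411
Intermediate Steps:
t(L) = -3*L - 3*L² (t(L) = -3*(L*L + L) = -3*(L² + L) = -3*(L + L²) = -3*L - 3*L²)
b(J, R) = -22
A = 40267 (A = 40289 - 22 = 40267)
G = -39144 (G = (-3*(-8)*(1 - 8))*(0 + 233) = -3*(-8)*(-7)*233 = -168*233 = -39144)
A - G = 40267 - 1*(-39144) = 40267 + 39144 = 79411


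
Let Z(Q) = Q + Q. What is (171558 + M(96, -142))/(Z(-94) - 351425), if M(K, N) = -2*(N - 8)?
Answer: -171858/351613 ≈ -0.48877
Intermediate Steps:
Z(Q) = 2*Q
M(K, N) = 16 - 2*N (M(K, N) = -2*(-8 + N) = 16 - 2*N)
(171558 + M(96, -142))/(Z(-94) - 351425) = (171558 + (16 - 2*(-142)))/(2*(-94) - 351425) = (171558 + (16 + 284))/(-188 - 351425) = (171558 + 300)/(-351613) = 171858*(-1/351613) = -171858/351613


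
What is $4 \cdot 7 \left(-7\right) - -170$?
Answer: $-26$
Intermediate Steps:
$4 \cdot 7 \left(-7\right) - -170 = 28 \left(-7\right) + 170 = -196 + 170 = -26$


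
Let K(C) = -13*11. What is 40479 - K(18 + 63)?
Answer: 40622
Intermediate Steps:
K(C) = -143
40479 - K(18 + 63) = 40479 - 1*(-143) = 40479 + 143 = 40622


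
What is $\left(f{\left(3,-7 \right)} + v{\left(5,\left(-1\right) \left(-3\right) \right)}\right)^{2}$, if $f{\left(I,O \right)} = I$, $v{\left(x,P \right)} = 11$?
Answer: $196$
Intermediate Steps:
$\left(f{\left(3,-7 \right)} + v{\left(5,\left(-1\right) \left(-3\right) \right)}\right)^{2} = \left(3 + 11\right)^{2} = 14^{2} = 196$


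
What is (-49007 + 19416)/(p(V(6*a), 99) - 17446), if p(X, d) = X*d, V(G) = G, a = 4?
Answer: 29591/15070 ≈ 1.9636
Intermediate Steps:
(-49007 + 19416)/(p(V(6*a), 99) - 17446) = (-49007 + 19416)/((6*4)*99 - 17446) = -29591/(24*99 - 17446) = -29591/(2376 - 17446) = -29591/(-15070) = -29591*(-1/15070) = 29591/15070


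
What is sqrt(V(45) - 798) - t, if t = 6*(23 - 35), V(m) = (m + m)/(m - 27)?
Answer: 72 + I*sqrt(793) ≈ 72.0 + 28.16*I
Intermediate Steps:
V(m) = 2*m/(-27 + m) (V(m) = (2*m)/(-27 + m) = 2*m/(-27 + m))
t = -72 (t = 6*(-12) = -72)
sqrt(V(45) - 798) - t = sqrt(2*45/(-27 + 45) - 798) - 1*(-72) = sqrt(2*45/18 - 798) + 72 = sqrt(2*45*(1/18) - 798) + 72 = sqrt(5 - 798) + 72 = sqrt(-793) + 72 = I*sqrt(793) + 72 = 72 + I*sqrt(793)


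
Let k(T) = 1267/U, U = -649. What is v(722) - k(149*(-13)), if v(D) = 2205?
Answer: 1432312/649 ≈ 2207.0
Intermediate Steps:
k(T) = -1267/649 (k(T) = 1267/(-649) = 1267*(-1/649) = -1267/649)
v(722) - k(149*(-13)) = 2205 - 1*(-1267/649) = 2205 + 1267/649 = 1432312/649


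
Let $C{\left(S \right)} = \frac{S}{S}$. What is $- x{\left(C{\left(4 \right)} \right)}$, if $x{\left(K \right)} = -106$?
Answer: $106$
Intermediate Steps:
$C{\left(S \right)} = 1$
$- x{\left(C{\left(4 \right)} \right)} = \left(-1\right) \left(-106\right) = 106$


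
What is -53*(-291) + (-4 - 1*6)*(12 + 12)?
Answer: 15183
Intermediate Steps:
-53*(-291) + (-4 - 1*6)*(12 + 12) = 15423 + (-4 - 6)*24 = 15423 - 10*24 = 15423 - 240 = 15183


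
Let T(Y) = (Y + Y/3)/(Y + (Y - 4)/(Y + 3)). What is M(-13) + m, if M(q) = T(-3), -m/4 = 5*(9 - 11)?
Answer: 40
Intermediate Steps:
m = 40 (m = -20*(9 - 11) = -20*(-2) = -4*(-10) = 40)
T(Y) = 4*Y/(3*(Y + (-4 + Y)/(3 + Y))) (T(Y) = (Y + Y*(1/3))/(Y + (-4 + Y)/(3 + Y)) = (Y + Y/3)/(Y + (-4 + Y)/(3 + Y)) = (4*Y/3)/(Y + (-4 + Y)/(3 + Y)) = 4*Y/(3*(Y + (-4 + Y)/(3 + Y))))
M(q) = 0 (M(q) = (4/3)*(-3)*(3 - 3)/(-4 + (-3)**2 + 4*(-3)) = (4/3)*(-3)*0/(-4 + 9 - 12) = (4/3)*(-3)*0/(-7) = (4/3)*(-3)*(-1/7)*0 = 0)
M(-13) + m = 0 + 40 = 40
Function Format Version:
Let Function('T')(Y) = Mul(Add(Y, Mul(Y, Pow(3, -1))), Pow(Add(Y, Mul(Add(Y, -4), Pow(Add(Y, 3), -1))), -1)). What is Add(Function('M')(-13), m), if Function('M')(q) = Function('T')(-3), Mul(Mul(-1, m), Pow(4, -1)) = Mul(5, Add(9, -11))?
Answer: 40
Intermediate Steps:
m = 40 (m = Mul(-4, Mul(5, Add(9, -11))) = Mul(-4, Mul(5, -2)) = Mul(-4, -10) = 40)
Function('T')(Y) = Mul(Rational(4, 3), Y, Pow(Add(Y, Mul(Pow(Add(3, Y), -1), Add(-4, Y))), -1)) (Function('T')(Y) = Mul(Add(Y, Mul(Y, Rational(1, 3))), Pow(Add(Y, Mul(Add(-4, Y), Pow(Add(3, Y), -1))), -1)) = Mul(Add(Y, Mul(Rational(1, 3), Y)), Pow(Add(Y, Mul(Pow(Add(3, Y), -1), Add(-4, Y))), -1)) = Mul(Mul(Rational(4, 3), Y), Pow(Add(Y, Mul(Pow(Add(3, Y), -1), Add(-4, Y))), -1)) = Mul(Rational(4, 3), Y, Pow(Add(Y, Mul(Pow(Add(3, Y), -1), Add(-4, Y))), -1)))
Function('M')(q) = 0 (Function('M')(q) = Mul(Rational(4, 3), -3, Pow(Add(-4, Pow(-3, 2), Mul(4, -3)), -1), Add(3, -3)) = Mul(Rational(4, 3), -3, Pow(Add(-4, 9, -12), -1), 0) = Mul(Rational(4, 3), -3, Pow(-7, -1), 0) = Mul(Rational(4, 3), -3, Rational(-1, 7), 0) = 0)
Add(Function('M')(-13), m) = Add(0, 40) = 40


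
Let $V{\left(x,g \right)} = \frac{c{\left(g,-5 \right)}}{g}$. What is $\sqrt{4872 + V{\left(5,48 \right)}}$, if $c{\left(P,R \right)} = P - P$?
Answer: $2 \sqrt{1218} \approx 69.8$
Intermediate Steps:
$c{\left(P,R \right)} = 0$
$V{\left(x,g \right)} = 0$ ($V{\left(x,g \right)} = \frac{0}{g} = 0$)
$\sqrt{4872 + V{\left(5,48 \right)}} = \sqrt{4872 + 0} = \sqrt{4872} = 2 \sqrt{1218}$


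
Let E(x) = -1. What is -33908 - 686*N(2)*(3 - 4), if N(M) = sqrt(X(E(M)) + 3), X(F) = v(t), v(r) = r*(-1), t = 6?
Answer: -33908 + 686*I*sqrt(3) ≈ -33908.0 + 1188.2*I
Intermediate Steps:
v(r) = -r
X(F) = -6 (X(F) = -1*6 = -6)
N(M) = I*sqrt(3) (N(M) = sqrt(-6 + 3) = sqrt(-3) = I*sqrt(3))
-33908 - 686*N(2)*(3 - 4) = -33908 - 686*I*sqrt(3)*(3 - 4) = -33908 - 686*I*sqrt(3)*(-1) = -33908 - (-686)*I*sqrt(3) = -33908 + 686*I*sqrt(3)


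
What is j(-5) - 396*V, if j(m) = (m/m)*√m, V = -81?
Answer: 32076 + I*√5 ≈ 32076.0 + 2.2361*I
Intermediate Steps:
j(m) = √m (j(m) = 1*√m = √m)
j(-5) - 396*V = √(-5) - 396*(-81) = I*√5 + 32076 = 32076 + I*√5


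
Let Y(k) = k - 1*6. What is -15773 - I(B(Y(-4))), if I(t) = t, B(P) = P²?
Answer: -15873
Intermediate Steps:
Y(k) = -6 + k (Y(k) = k - 6 = -6 + k)
-15773 - I(B(Y(-4))) = -15773 - (-6 - 4)² = -15773 - 1*(-10)² = -15773 - 1*100 = -15773 - 100 = -15873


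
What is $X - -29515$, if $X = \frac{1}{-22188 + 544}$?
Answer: $\frac{638822659}{21644} \approx 29515.0$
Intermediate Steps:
$X = - \frac{1}{21644}$ ($X = \frac{1}{-21644} = - \frac{1}{21644} \approx -4.6202 \cdot 10^{-5}$)
$X - -29515 = - \frac{1}{21644} - -29515 = - \frac{1}{21644} + 29515 = \frac{638822659}{21644}$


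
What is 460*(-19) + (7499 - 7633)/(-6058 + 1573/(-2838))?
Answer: -13661520608/1563107 ≈ -8740.0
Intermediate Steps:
460*(-19) + (7499 - 7633)/(-6058 + 1573/(-2838)) = -8740 - 134/(-6058 + 1573*(-1/2838)) = -8740 - 134/(-6058 - 143/258) = -8740 - 134/(-1563107/258) = -8740 - 134*(-258/1563107) = -8740 + 34572/1563107 = -13661520608/1563107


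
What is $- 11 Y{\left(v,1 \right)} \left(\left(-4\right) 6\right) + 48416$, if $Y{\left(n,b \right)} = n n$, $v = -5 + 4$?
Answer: $48680$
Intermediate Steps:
$v = -1$
$Y{\left(n,b \right)} = n^{2}$
$- 11 Y{\left(v,1 \right)} \left(\left(-4\right) 6\right) + 48416 = - 11 \left(-1\right)^{2} \left(\left(-4\right) 6\right) + 48416 = \left(-11\right) 1 \left(-24\right) + 48416 = \left(-11\right) \left(-24\right) + 48416 = 264 + 48416 = 48680$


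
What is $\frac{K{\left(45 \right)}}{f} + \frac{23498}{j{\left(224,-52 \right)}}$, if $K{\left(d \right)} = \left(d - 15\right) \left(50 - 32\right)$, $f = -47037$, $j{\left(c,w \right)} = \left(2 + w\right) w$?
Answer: $\frac{183978571}{20382700} \approx 9.0262$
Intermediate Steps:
$j{\left(c,w \right)} = w \left(2 + w\right)$
$K{\left(d \right)} = -270 + 18 d$ ($K{\left(d \right)} = \left(d - 15\right) 18 = \left(-15 + d\right) 18 = -270 + 18 d$)
$\frac{K{\left(45 \right)}}{f} + \frac{23498}{j{\left(224,-52 \right)}} = \frac{-270 + 18 \cdot 45}{-47037} + \frac{23498}{\left(-52\right) \left(2 - 52\right)} = \left(-270 + 810\right) \left(- \frac{1}{47037}\right) + \frac{23498}{\left(-52\right) \left(-50\right)} = 540 \left(- \frac{1}{47037}\right) + \frac{23498}{2600} = - \frac{180}{15679} + 23498 \cdot \frac{1}{2600} = - \frac{180}{15679} + \frac{11749}{1300} = \frac{183978571}{20382700}$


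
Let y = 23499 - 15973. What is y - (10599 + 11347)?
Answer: -14420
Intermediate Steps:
y = 7526
y - (10599 + 11347) = 7526 - (10599 + 11347) = 7526 - 1*21946 = 7526 - 21946 = -14420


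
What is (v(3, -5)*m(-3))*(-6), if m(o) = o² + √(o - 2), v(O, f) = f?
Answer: 270 + 30*I*√5 ≈ 270.0 + 67.082*I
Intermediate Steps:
m(o) = o² + √(-2 + o)
(v(3, -5)*m(-3))*(-6) = -5*((-3)² + √(-2 - 3))*(-6) = -5*(9 + √(-5))*(-6) = -5*(9 + I*√5)*(-6) = (-45 - 5*I*√5)*(-6) = 270 + 30*I*√5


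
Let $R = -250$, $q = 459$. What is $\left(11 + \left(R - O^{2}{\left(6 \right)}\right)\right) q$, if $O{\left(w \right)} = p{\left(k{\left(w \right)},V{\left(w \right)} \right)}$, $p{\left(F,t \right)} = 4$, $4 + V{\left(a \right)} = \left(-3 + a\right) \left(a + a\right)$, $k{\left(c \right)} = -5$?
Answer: $-117045$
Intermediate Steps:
$V{\left(a \right)} = -4 + 2 a \left(-3 + a\right)$ ($V{\left(a \right)} = -4 + \left(-3 + a\right) \left(a + a\right) = -4 + \left(-3 + a\right) 2 a = -4 + 2 a \left(-3 + a\right)$)
$O{\left(w \right)} = 4$
$\left(11 + \left(R - O^{2}{\left(6 \right)}\right)\right) q = \left(11 - 266\right) 459 = \left(-255\right) 459 = -117045$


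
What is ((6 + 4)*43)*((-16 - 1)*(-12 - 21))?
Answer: 241230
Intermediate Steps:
((6 + 4)*43)*((-16 - 1)*(-12 - 21)) = (10*43)*(-17*(-33)) = 430*561 = 241230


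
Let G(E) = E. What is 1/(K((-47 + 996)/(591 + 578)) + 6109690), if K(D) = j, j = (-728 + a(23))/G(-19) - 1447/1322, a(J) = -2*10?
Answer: 25118/153464154783 ≈ 1.6367e-7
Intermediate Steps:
a(J) = -20
j = 961363/25118 (j = (-728 - 20)/(-19) - 1447/1322 = -748*(-1/19) - 1447*1/1322 = 748/19 - 1447/1322 = 961363/25118 ≈ 38.274)
K(D) = 961363/25118
1/(K((-47 + 996)/(591 + 578)) + 6109690) = 1/(961363/25118 + 6109690) = 1/(153464154783/25118) = 25118/153464154783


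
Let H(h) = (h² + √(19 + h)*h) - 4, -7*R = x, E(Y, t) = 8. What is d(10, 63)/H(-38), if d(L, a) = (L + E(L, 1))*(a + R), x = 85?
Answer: 2306880/3676813 + 60876*I*√19/3676813 ≈ 0.62741 + 0.072169*I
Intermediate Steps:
R = -85/7 (R = -⅐*85 = -85/7 ≈ -12.143)
d(L, a) = (8 + L)*(-85/7 + a) (d(L, a) = (L + 8)*(a - 85/7) = (8 + L)*(-85/7 + a))
H(h) = -4 + h² + h*√(19 + h) (H(h) = (h² + h*√(19 + h)) - 4 = -4 + h² + h*√(19 + h))
d(10, 63)/H(-38) = (-680/7 + 8*63 - 85/7*10 + 10*63)/(-4 + (-38)² - 38*√(19 - 38)) = (-680/7 + 504 - 850/7 + 630)/(-4 + 1444 - 38*I*√19) = 6408/(7*(-4 + 1444 - 38*I*√19)) = 6408/(7*(1440 - 38*I*√19))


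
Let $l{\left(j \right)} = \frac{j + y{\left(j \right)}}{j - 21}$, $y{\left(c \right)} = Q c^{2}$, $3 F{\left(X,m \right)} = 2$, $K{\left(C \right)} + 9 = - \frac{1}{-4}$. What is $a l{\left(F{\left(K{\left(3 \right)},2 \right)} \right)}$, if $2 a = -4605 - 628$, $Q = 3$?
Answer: $\frac{15699}{61} \approx 257.36$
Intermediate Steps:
$K{\left(C \right)} = - \frac{35}{4}$ ($K{\left(C \right)} = -9 - \frac{1}{-4} = -9 - - \frac{1}{4} = -9 + \frac{1}{4} = - \frac{35}{4}$)
$F{\left(X,m \right)} = \frac{2}{3}$ ($F{\left(X,m \right)} = \frac{1}{3} \cdot 2 = \frac{2}{3}$)
$a = - \frac{5233}{2}$ ($a = \frac{-4605 - 628}{2} = \frac{1}{2} \left(-5233\right) = - \frac{5233}{2} \approx -2616.5$)
$y{\left(c \right)} = 3 c^{2}$
$l{\left(j \right)} = \frac{j + 3 j^{2}}{-21 + j}$ ($l{\left(j \right)} = \frac{j + 3 j^{2}}{j - 21} = \frac{j + 3 j^{2}}{-21 + j}$)
$a l{\left(F{\left(K{\left(3 \right)},2 \right)} \right)} = - \frac{5233 \frac{2 \left(1 + 3 \cdot \frac{2}{3}\right)}{3 \left(-21 + \frac{2}{3}\right)}}{2} = - \frac{5233 \frac{2 \left(1 + 2\right)}{3 \left(- \frac{61}{3}\right)}}{2} = - \frac{5233 \cdot \frac{2}{3} \left(- \frac{3}{61}\right) 3}{2} = \left(- \frac{5233}{2}\right) \left(- \frac{6}{61}\right) = \frac{15699}{61}$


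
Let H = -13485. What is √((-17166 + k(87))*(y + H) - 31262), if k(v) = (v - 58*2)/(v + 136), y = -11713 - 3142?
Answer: √24191013363542/223 ≈ 22056.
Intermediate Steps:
y = -14855
k(v) = (-116 + v)/(136 + v) (k(v) = (v - 116)/(136 + v) = (-116 + v)/(136 + v))
√((-17166 + k(87))*(y + H) - 31262) = √((-17166 + (-116 + 87)/(136 + 87))*(-14855 - 13485) - 31262) = √((-17166 - 29/223)*(-28340) - 31262) = √(-3828047/223*(-28340) - 31262) = √(108486851980/223 - 31262) = √(108479880554/223) = √24191013363542/223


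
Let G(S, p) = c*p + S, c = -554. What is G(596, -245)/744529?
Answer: 136326/744529 ≈ 0.18310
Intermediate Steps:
G(S, p) = S - 554*p (G(S, p) = -554*p + S = S - 554*p)
G(596, -245)/744529 = (596 - 554*(-245))/744529 = (596 + 135730)*(1/744529) = 136326*(1/744529) = 136326/744529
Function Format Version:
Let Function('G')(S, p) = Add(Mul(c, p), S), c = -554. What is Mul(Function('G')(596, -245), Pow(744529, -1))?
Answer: Rational(136326, 744529) ≈ 0.18310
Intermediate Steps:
Function('G')(S, p) = Add(S, Mul(-554, p)) (Function('G')(S, p) = Add(Mul(-554, p), S) = Add(S, Mul(-554, p)))
Mul(Function('G')(596, -245), Pow(744529, -1)) = Mul(Add(596, Mul(-554, -245)), Pow(744529, -1)) = Mul(Add(596, 135730), Rational(1, 744529)) = Mul(136326, Rational(1, 744529)) = Rational(136326, 744529)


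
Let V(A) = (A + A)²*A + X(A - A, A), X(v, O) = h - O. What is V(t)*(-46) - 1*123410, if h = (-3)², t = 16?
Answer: -876752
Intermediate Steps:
h = 9
X(v, O) = 9 - O
V(A) = 9 - A + 4*A³ (V(A) = (A + A)²*A + (9 - A) = (2*A)²*A + (9 - A) = (4*A²)*A + (9 - A) = 4*A³ + (9 - A) = 9 - A + 4*A³)
V(t)*(-46) - 1*123410 = (9 - 1*16 + 4*16³)*(-46) - 1*123410 = (9 - 16 + 4*4096)*(-46) - 123410 = (9 - 16 + 16384)*(-46) - 123410 = 16377*(-46) - 123410 = -753342 - 123410 = -876752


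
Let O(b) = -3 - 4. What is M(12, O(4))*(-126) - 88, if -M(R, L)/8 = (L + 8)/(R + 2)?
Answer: -16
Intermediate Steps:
O(b) = -7
M(R, L) = -8*(8 + L)/(2 + R) (M(R, L) = -8*(L + 8)/(R + 2) = -8*(8 + L)/(2 + R))
M(12, O(4))*(-126) - 88 = (8*(-8 - 1*(-7))/(2 + 12))*(-126) - 88 = (8*(-8 + 7)/14)*(-126) - 88 = (8*(1/14)*(-1))*(-126) - 88 = -4/7*(-126) - 88 = 72 - 88 = -16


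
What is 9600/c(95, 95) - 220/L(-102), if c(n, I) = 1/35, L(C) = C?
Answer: 17136110/51 ≈ 3.3600e+5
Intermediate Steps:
c(n, I) = 1/35
9600/c(95, 95) - 220/L(-102) = 9600/(1/35) - 220/(-102) = 9600*35 - 220*(-1/102) = 336000 + 110/51 = 17136110/51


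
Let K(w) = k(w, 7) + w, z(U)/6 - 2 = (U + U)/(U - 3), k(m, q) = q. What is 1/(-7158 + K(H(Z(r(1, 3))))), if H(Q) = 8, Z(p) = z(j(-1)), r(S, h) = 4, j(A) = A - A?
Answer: -1/7143 ≈ -0.00014000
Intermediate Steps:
j(A) = 0
z(U) = 12 + 12*U/(-3 + U) (z(U) = 12 + 6*((U + U)/(U - 3)) = 12 + 6*((2*U)/(-3 + U)) = 12 + 6*(2*U/(-3 + U)) = 12 + 12*U/(-3 + U))
Z(p) = 12 (Z(p) = 12*(-3 + 2*0)/(-3 + 0) = 12*(-3 + 0)/(-3) = 12*(-⅓)*(-3) = 12)
K(w) = 7 + w
1/(-7158 + K(H(Z(r(1, 3))))) = 1/(-7158 + (7 + 8)) = 1/(-7158 + 15) = 1/(-7143) = -1/7143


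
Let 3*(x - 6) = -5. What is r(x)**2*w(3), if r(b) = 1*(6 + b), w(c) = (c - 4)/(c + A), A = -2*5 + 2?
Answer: 961/45 ≈ 21.356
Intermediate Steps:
x = 13/3 (x = 6 + (1/3)*(-5) = 6 - 5/3 = 13/3 ≈ 4.3333)
A = -8 (A = -10 + 2 = -8)
w(c) = (-4 + c)/(-8 + c) (w(c) = (c - 4)/(c - 8) = (-4 + c)/(-8 + c))
r(b) = 6 + b
r(x)**2*w(3) = (6 + 13/3)**2*((-4 + 3)/(-8 + 3)) = (31/3)**2*(-1/(-5)) = 961*(-1/5*(-1))/9 = (961/9)*(1/5) = 961/45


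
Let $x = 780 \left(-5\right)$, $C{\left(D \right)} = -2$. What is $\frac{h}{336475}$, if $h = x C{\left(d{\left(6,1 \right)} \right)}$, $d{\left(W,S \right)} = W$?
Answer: $\frac{312}{13459} \approx 0.023181$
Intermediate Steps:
$x = -3900$
$h = 7800$ ($h = \left(-3900\right) \left(-2\right) = 7800$)
$\frac{h}{336475} = \frac{7800}{336475} = 7800 \cdot \frac{1}{336475} = \frac{312}{13459}$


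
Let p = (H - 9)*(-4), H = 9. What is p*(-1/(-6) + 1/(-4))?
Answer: 0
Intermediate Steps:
p = 0 (p = (9 - 9)*(-4) = 0*(-4) = 0)
p*(-1/(-6) + 1/(-4)) = 0*(-1/(-6) + 1/(-4)) = 0*(-1*(-1/6) + 1*(-1/4)) = 0*(1/6 - 1/4) = 0*(-1/12) = 0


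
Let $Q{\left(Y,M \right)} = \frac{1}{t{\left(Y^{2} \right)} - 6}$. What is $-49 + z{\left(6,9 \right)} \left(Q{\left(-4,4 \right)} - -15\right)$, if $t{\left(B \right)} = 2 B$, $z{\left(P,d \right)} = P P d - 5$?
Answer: $\frac{123455}{26} \approx 4748.3$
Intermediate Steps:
$z{\left(P,d \right)} = -5 + d P^{2}$ ($z{\left(P,d \right)} = P^{2} d - 5 = d P^{2} - 5 = -5 + d P^{2}$)
$Q{\left(Y,M \right)} = \frac{1}{-6 + 2 Y^{2}}$ ($Q{\left(Y,M \right)} = \frac{1}{2 Y^{2} - 6} = \frac{1}{-6 + 2 Y^{2}}$)
$-49 + z{\left(6,9 \right)} \left(Q{\left(-4,4 \right)} - -15\right) = -49 + \left(-5 + 9 \cdot 6^{2}\right) \left(\frac{1}{2 \left(-3 + \left(-4\right)^{2}\right)} - -15\right) = -49 + \left(-5 + 9 \cdot 36\right) \left(\frac{1}{2 \left(-3 + 16\right)} + 15\right) = -49 + \left(-5 + 324\right) \left(\frac{1}{2 \cdot 13} + 15\right) = -49 + 319 \left(\frac{1}{2} \cdot \frac{1}{13} + 15\right) = -49 + 319 \left(\frac{1}{26} + 15\right) = -49 + 319 \cdot \frac{391}{26} = -49 + \frac{124729}{26} = \frac{123455}{26}$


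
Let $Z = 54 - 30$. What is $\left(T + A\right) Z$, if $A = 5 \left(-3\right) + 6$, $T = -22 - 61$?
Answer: $-2208$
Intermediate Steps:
$Z = 24$
$T = -83$ ($T = -22 - 61 = -83$)
$A = -9$ ($A = -15 + 6 = -9$)
$\left(T + A\right) Z = \left(-83 - 9\right) 24 = \left(-92\right) 24 = -2208$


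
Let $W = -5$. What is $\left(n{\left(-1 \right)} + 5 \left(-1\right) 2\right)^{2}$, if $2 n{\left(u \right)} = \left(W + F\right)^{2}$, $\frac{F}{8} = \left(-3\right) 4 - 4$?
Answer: $\frac{312193561}{4} \approx 7.8048 \cdot 10^{7}$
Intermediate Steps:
$F = -128$ ($F = 8 \left(\left(-3\right) 4 - 4\right) = 8 \left(-12 - 4\right) = 8 \left(-16\right) = -128$)
$n{\left(u \right)} = \frac{17689}{2}$ ($n{\left(u \right)} = \frac{\left(-5 - 128\right)^{2}}{2} = \frac{\left(-133\right)^{2}}{2} = \frac{1}{2} \cdot 17689 = \frac{17689}{2}$)
$\left(n{\left(-1 \right)} + 5 \left(-1\right) 2\right)^{2} = \left(\frac{17689}{2} + 5 \left(-1\right) 2\right)^{2} = \left(\frac{17689}{2} - 10\right)^{2} = \left(\frac{17669}{2}\right)^{2} = \frac{312193561}{4}$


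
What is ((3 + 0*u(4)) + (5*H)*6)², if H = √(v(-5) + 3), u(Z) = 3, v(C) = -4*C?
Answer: 20709 + 180*√23 ≈ 21572.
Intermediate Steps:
H = √23 (H = √(-4*(-5) + 3) = √(20 + 3) = √23 ≈ 4.7958)
((3 + 0*u(4)) + (5*H)*6)² = ((3 + 0*3) + (5*√23)*6)² = ((3 + 0) + 30*√23)² = (3 + 30*√23)²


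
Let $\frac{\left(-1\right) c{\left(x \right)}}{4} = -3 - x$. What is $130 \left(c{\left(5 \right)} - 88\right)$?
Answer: $-7280$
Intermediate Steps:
$c{\left(x \right)} = 12 + 4 x$ ($c{\left(x \right)} = - 4 \left(-3 - x\right) = 12 + 4 x$)
$130 \left(c{\left(5 \right)} - 88\right) = 130 \left(\left(12 + 4 \cdot 5\right) - 88\right) = 130 \left(\left(12 + 20\right) - 88\right) = 130 \left(32 - 88\right) = 130 \left(-56\right) = -7280$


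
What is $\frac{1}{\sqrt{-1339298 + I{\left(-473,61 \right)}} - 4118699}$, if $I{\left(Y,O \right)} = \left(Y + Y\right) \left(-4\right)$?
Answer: $- \frac{4118699}{16963682788115} - \frac{i \sqrt{1335514}}{16963682788115} \approx -2.428 \cdot 10^{-7} - 6.8125 \cdot 10^{-11} i$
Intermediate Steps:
$I{\left(Y,O \right)} = - 8 Y$ ($I{\left(Y,O \right)} = 2 Y \left(-4\right) = - 8 Y$)
$\frac{1}{\sqrt{-1339298 + I{\left(-473,61 \right)}} - 4118699} = \frac{1}{\sqrt{-1339298 - -3784} - 4118699} = \frac{1}{\sqrt{-1339298 + 3784} - 4118699} = \frac{1}{\sqrt{-1335514} - 4118699} = \frac{1}{i \sqrt{1335514} - 4118699} = \frac{1}{-4118699 + i \sqrt{1335514}}$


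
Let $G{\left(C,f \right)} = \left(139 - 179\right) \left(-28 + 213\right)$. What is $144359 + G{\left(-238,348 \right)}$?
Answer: $136959$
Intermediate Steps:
$G{\left(C,f \right)} = -7400$ ($G{\left(C,f \right)} = \left(-40\right) 185 = -7400$)
$144359 + G{\left(-238,348 \right)} = 144359 - 7400 = 136959$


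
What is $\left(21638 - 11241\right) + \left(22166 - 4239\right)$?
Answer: $28324$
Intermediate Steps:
$\left(21638 - 11241\right) + \left(22166 - 4239\right) = 10397 + 17927 = 28324$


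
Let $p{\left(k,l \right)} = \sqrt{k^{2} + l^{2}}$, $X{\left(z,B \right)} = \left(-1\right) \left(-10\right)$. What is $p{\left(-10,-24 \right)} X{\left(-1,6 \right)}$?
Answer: $260$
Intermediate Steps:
$X{\left(z,B \right)} = 10$
$p{\left(-10,-24 \right)} X{\left(-1,6 \right)} = \sqrt{\left(-10\right)^{2} + \left(-24\right)^{2}} \cdot 10 = \sqrt{100 + 576} \cdot 10 = \sqrt{676} \cdot 10 = 26 \cdot 10 = 260$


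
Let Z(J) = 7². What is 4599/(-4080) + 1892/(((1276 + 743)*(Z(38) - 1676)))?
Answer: -5038344749/4467481680 ≈ -1.1278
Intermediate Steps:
Z(J) = 49
4599/(-4080) + 1892/(((1276 + 743)*(Z(38) - 1676))) = 4599/(-4080) + 1892/(((1276 + 743)*(49 - 1676))) = 4599*(-1/4080) + 1892/((2019*(-1627))) = -1533/1360 + 1892/(-3284913) = -1533/1360 + 1892*(-1/3284913) = -1533/1360 - 1892/3284913 = -5038344749/4467481680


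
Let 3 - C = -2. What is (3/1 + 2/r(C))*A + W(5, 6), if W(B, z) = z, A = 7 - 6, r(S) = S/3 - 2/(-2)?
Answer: 39/4 ≈ 9.7500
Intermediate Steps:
C = 5 (C = 3 - 1*(-2) = 3 + 2 = 5)
r(S) = 1 + S/3 (r(S) = S*(1/3) - 2*(-1/2) = S/3 + 1 = 1 + S/3)
A = 1
(3/1 + 2/r(C))*A + W(5, 6) = (3/1 + 2/(1 + (1/3)*5))*1 + 6 = (3*1 + 2/(1 + 5/3))*1 + 6 = (3 + 2/(8/3))*1 + 6 = (3 + 2*(3/8))*1 + 6 = (3 + 3/4)*1 + 6 = (15/4)*1 + 6 = 15/4 + 6 = 39/4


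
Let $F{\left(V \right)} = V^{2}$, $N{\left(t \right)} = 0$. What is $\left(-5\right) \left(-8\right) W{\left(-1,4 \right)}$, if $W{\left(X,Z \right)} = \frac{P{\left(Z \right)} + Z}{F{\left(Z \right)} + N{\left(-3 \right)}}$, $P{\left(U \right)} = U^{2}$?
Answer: $50$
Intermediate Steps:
$W{\left(X,Z \right)} = \frac{Z + Z^{2}}{Z^{2}}$ ($W{\left(X,Z \right)} = \frac{Z^{2} + Z}{Z^{2} + 0} = \frac{Z + Z^{2}}{Z^{2}}$)
$\left(-5\right) \left(-8\right) W{\left(-1,4 \right)} = \left(-5\right) \left(-8\right) \frac{1 + 4}{4} = 40 \cdot \frac{1}{4} \cdot 5 = 40 \cdot \frac{5}{4} = 50$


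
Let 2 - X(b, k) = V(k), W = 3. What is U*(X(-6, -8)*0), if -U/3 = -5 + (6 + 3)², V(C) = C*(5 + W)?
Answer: 0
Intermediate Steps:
V(C) = 8*C (V(C) = C*(5 + 3) = C*8 = 8*C)
X(b, k) = 2 - 8*k
U = -228 (U = -3*(-5 + (6 + 3)²) = -3*(-5 + 9²) = -3*(-5 + 81) = -3*76 = -228)
U*(X(-6, -8)*0) = -228*(2 - 8*(-8))*0 = -228*(2 + 64)*0 = -15048*0 = -228*0 = 0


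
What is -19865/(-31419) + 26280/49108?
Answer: 450305435/385731063 ≈ 1.1674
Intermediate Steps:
-19865/(-31419) + 26280/49108 = -19865*(-1/31419) + 26280*(1/49108) = 19865/31419 + 6570/12277 = 450305435/385731063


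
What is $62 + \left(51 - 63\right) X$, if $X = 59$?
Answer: $-646$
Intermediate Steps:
$62 + \left(51 - 63\right) X = 62 + \left(51 - 63\right) 59 = 62 - 708 = -646$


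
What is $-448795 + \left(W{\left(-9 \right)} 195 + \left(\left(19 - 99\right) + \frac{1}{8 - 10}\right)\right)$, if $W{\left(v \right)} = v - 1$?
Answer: $- \frac{901651}{2} \approx -4.5083 \cdot 10^{5}$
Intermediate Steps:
$W{\left(v \right)} = -1 + v$
$-448795 + \left(W{\left(-9 \right)} 195 + \left(\left(19 - 99\right) + \frac{1}{8 - 10}\right)\right) = -448795 + \left(\left(-1 - 9\right) 195 + \left(\left(19 - 99\right) + \frac{1}{8 - 10}\right)\right) = -448795 - \left(2030 + \frac{1}{2}\right) = -448795 - \frac{4061}{2} = - \frac{901651}{2}$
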